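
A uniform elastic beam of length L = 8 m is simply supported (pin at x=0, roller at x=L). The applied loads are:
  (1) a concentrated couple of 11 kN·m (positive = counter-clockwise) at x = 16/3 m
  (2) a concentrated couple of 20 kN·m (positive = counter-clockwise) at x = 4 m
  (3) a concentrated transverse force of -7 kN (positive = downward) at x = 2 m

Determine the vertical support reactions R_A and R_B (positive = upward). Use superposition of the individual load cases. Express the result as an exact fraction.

R_A = -11/8 kN, R_B = -45/8 kN

Load 1 — applied couple M₀=11 kN·m at a=16/3 m (b=L-a=8/3):
  R_A = M₀/L = 11/8 kN
  R_B = -M₀/L = -11/8 kN
Load 2 — applied couple M₀=20 kN·m at a=4 m (b=L-a=4):
  R_A = M₀/L = 20/8 = 5/2 kN
  R_B = -M₀/L = -20/8 = -5/2 kN
Load 3 — point force P=-7 kN at a=2 m (b=L-a=6):
  R_A = Pb/L = (-7)·6/8 = -21/4 kN
  R_B = Pa/L = (-7)·2/8 = -7/4 kN
Superposition: R_A = -11/8 kN, R_B = -45/8 kN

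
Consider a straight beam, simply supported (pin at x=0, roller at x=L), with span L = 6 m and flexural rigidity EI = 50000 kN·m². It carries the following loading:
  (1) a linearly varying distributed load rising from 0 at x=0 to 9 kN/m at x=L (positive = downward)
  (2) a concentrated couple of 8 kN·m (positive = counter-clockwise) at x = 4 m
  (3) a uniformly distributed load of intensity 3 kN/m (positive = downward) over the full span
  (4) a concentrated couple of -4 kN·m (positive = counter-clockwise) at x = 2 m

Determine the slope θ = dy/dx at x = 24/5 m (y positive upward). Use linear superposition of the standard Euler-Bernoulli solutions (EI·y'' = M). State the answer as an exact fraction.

Load 1 — triangular load w₀=9 kN/m (0→w₀ over full span):
  θ_1 = -w₀(7L⁴-30L²x²+15x⁴)/(360LEI) = -9·(7·6⁴-30·6²·(24/5)²+15·(24/5)⁴)/(360·6·50000) = 20439/31250000 rad
Load 2 — applied couple M₀=8 kN·m at a=4 m (b=L-a=2):
  θ_2 = (M₀x²/(2L)-M₀(x-a)+C₁)/EI  [x>a] with C₁=M₀(3b²-L²)/(6L)=-16/3 = (8·(24/5)²/(2·6)-8·((24/5)-4)+(-16/3))/50000 = 17/234375 rad
Load 3 — uniform load w=3 kN/m over full span:
  θ_3 = -w(L³-6Lx²+4x³)/(24EI) = -3·(6³-6·6·(24/5)²+4·(24/5)³)/(24·50000) = 2673/6250000 rad
Load 4 — applied couple M₀=-4 kN·m at a=2 m (b=L-a=4):
  θ_4 = (M₀x²/(2L)-M₀(x-a)+C₁)/EI  [x>a] with C₁=M₀(3b²-L²)/(6L)=-4/3 = ((-4)·(24/5)²/(2·6)-(-4)·((24/5)-2)+(-4/3))/50000 = 41/937500 rad
Superposition: θ = Σ θ_i = 14039/11718750 rad ≈ 0.001198 rad

θ(24/5) = 14039/11718750 rad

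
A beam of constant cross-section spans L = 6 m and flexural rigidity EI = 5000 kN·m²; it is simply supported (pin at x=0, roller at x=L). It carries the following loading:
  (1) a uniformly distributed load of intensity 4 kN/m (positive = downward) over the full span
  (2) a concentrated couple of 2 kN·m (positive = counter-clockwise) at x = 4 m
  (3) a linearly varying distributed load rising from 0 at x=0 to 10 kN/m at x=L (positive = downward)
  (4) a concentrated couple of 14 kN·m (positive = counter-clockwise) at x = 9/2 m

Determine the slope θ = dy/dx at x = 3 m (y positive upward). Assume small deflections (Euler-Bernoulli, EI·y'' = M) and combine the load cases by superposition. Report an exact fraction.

Load 1 — uniform load w=4 kN/m over full span:
  θ_1 = -w(L³-6Lx²+4x³)/(24EI) = -4·(6³-6·6·3²+4·3³)/(24·5000) = 0 rad
Load 2 — applied couple M₀=2 kN·m at a=4 m (b=L-a=2):
  θ_2 = (M₀x²/(2L)+C₁)/EI  [x≤a] with C₁=M₀(3b²-L²)/(6L)=-4/3 = (2·3²/(2·6)+(-4/3))/5000 = 1/30000 rad
Load 3 — triangular load w₀=10 kN/m (0→w₀ over full span):
  θ_3 = -w₀(7L⁴-30L²x²+15x⁴)/(360LEI) = -10·(7·6⁴-30·6²·3²+15·3⁴)/(360·6·5000) = -21/40000 rad
Load 4 — applied couple M₀=14 kN·m at a=9/2 m (b=L-a=3/2):
  θ_4 = (M₀x²/(2L)+C₁)/EI  [x≤a] with C₁=M₀(3b²-L²)/(6L)=-91/8 = (14·3²/(2·6)+(-91/8))/5000 = -7/40000 rad
Superposition: θ = Σ θ_i = -1/1500 rad ≈ -0.000667 rad

θ(3) = -1/1500 rad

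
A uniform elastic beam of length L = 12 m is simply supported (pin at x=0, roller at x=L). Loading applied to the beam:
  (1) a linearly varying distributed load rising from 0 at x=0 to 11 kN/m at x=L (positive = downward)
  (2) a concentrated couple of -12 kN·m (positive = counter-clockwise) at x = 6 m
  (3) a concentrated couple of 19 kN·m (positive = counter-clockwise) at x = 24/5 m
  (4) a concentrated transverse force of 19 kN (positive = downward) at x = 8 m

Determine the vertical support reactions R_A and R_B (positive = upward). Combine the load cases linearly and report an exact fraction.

R_A = 347/12 kN, R_B = 673/12 kN

Load 1 — triangular load w₀=11 kN/m (0→w₀ over full span):
  R_A = w₀L/6 = 11·12/6 = 22 kN
  R_B = w₀L/3 = 11·12/3 = 44 kN
Load 2 — applied couple M₀=-12 kN·m at a=6 m (b=L-a=6):
  R_A = M₀/L = (-12)/12 = -1 kN
  R_B = -M₀/L = -(-12)/12 = 1 kN
Load 3 — applied couple M₀=19 kN·m at a=24/5 m (b=L-a=36/5):
  R_A = M₀/L = 19/12 kN
  R_B = -M₀/L = -19/12 kN
Load 4 — point force P=19 kN at a=8 m (b=L-a=4):
  R_A = Pb/L = 19·4/12 = 19/3 kN
  R_B = Pa/L = 19·8/12 = 38/3 kN
Superposition: R_A = 347/12 kN, R_B = 673/12 kN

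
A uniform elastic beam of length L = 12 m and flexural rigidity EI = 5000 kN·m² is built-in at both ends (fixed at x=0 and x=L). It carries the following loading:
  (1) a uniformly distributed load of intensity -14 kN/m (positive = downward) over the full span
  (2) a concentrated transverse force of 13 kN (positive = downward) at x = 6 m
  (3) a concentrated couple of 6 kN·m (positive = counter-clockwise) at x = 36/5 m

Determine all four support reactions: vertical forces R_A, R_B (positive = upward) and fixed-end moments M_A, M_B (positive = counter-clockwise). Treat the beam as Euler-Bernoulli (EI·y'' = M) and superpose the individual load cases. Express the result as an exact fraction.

R_A = -3839/50 kN, M_A = -7329/50 kN·m, R_B = -3911/50 kN, M_B = 7461/50 kN·m

Load 1 — uniform load w=-14 kN/m over full span:
  R_A = wL/2 = (-14)·12/2 = -84 kN
  M_A = wL²/12 = (-14)·12²/12 = -168 kN·m
  R_B = wL/2 = (-14)·12/2 = -84 kN
  M_B = -wL²/12 = -(-14)·12²/12 = 168 kN·m
Load 2 — point force P=13 kN at a=6 m (b=L-a=6):
  R_A = Pb²(3a+b)/L³ = 13·6²·(3·6+6)/12³ = 13/2 kN
  M_A = Pab²/L² = 13·6·6²/12² = 39/2 kN·m
  R_B = Pa²(a+3b)/L³ = 13·6²·(6+3·6)/12³ = 13/2 kN
  M_B = -Pa²b/L² = -13·6²·6/12² = -39/2 kN·m
Load 3 — applied couple M₀=6 kN·m at a=36/5 m (b=L-a=24/5):
  R_A = 6M₀ab/L³ = 6·6·(36/5)·(24/5)/12³ = 18/25 kN
  M_A = M₀b(2a-b)/L² = 6·(24/5)·(2·(36/5)-(24/5))/12² = 48/25 kN·m
  R_B = -6M₀ab/L³ = -6·6·(36/5)·(24/5)/12³ = -18/25 kN
  M_B = M₀a(2b-a)/L² = 6·(36/5)·(2·(24/5)-(36/5))/12² = 18/25 kN·m
Superposition: R_A = -3839/50 kN, M_A = -7329/50 kN·m, R_B = -3911/50 kN, M_B = 7461/50 kN·m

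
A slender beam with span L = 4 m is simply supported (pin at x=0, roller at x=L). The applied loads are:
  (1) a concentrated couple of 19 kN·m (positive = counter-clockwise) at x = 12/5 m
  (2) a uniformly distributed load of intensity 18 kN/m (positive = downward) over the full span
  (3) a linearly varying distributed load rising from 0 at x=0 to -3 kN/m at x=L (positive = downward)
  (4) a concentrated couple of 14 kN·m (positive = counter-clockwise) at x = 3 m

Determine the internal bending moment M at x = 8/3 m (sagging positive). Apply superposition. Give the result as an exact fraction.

Load 1 — applied couple M₀=19 kN·m at a=12/5 m (b=L-a=8/5):
  M_1 = M₀x/L - M₀  [x>a] = 19·(8/3)/4 - 19 = -19/3 kN·m
Load 2 — uniform load w=18 kN/m over full span:
  M_2 = wx(L-x)/2 = 18·(8/3)·(4-(8/3))/2 = 32 kN·m
Load 3 — triangular load w₀=-3 kN/m (0→w₀ over full span):
  M_3 = w₀Lx/6 - w₀x³/(6L) = (-3)·4·(8/3)/6 - (-3)·(8/3)³/(6·4) = -80/27 kN·m
Load 4 — applied couple M₀=14 kN·m at a=3 m (b=L-a=1):
  M_4 = M₀x/L  [x≤a] = 14·(8/3)/4 = 28/3 kN·m
Superposition: M = Σ M_i = 865/27 kN·m ≈ 32.037037 kN·m

M(8/3) = 865/27 kN·m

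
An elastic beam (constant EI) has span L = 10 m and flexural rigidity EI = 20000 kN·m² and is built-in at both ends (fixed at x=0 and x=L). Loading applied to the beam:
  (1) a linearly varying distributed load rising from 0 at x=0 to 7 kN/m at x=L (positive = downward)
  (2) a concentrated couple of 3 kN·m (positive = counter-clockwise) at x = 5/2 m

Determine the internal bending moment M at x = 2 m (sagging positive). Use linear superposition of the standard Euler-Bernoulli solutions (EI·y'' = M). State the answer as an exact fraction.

Load 1 — triangular load w₀=7 kN/m (0→w₀ over full span):
  M_1 = 3w₀Lx/20 - w₀L²/30 - w₀x³/(6L) = 3·7·10·2/20 - 7·10²/30 - 7·2³/(6·10) = -49/15 kN·m
Load 2 — applied couple M₀=3 kN·m at a=5/2 m (b=L-a=15/2):
  M_2 = R_Ax - M_A  [x≤a] with R_A=27/80, M_A=-9/16 = (27/80)·2 - (-9/16) = 99/80 kN·m
Superposition: M = Σ M_i = -487/240 kN·m ≈ -2.029167 kN·m

M(2) = -487/240 kN·m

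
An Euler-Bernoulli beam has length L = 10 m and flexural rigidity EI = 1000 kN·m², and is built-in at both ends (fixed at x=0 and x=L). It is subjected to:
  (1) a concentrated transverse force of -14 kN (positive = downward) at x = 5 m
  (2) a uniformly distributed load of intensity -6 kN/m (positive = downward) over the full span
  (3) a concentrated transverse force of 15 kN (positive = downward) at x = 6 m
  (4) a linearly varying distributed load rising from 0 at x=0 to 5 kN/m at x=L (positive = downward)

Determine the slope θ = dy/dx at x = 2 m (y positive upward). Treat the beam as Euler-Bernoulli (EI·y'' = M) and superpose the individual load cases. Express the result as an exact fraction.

θ(2) = 2407/75000 rad

Load 1 — point force P=-14 kN at a=5 m (b=L-a=5):
  θ_1 = -Pb²x(2aL-(3a+b)x)/(2L³EI)  [x≤a] = -(-14)·5²·2·(2·5·10-(3·5+5)·2)/(2·10³·1000) = 21/1000 rad
Load 2 — uniform load w=-6 kN/m over full span:
  θ_2 = -wx(L-x)(L-2x)/(12EI) = -(-6)·2·(10-2)·(10-2·2)/(12·1000) = 6/125 rad
Load 3 — point force P=15 kN at a=6 m (b=L-a=4):
  θ_3 = -Pb²x(2aL-(3a+b)x)/(2L³EI)  [x≤a] = -15·4²·2·(2·6·10-(3·6+4)·2)/(2·10³·1000) = -57/3125 rad
Load 4 — triangular load w₀=5 kN/m (0→w₀ over full span):
  θ_4 = -w₀(2x(L-x)(L-2x)(x+2L)+x²(L-x)²)/(120LEI) = -5·(2·2·(10-2)·(10-2·2)·(2+2·10)+2²·(10-2)²)/(120·10·1000) = -7/375 rad
Superposition: θ = Σ θ_i = 2407/75000 rad ≈ 0.032093 rad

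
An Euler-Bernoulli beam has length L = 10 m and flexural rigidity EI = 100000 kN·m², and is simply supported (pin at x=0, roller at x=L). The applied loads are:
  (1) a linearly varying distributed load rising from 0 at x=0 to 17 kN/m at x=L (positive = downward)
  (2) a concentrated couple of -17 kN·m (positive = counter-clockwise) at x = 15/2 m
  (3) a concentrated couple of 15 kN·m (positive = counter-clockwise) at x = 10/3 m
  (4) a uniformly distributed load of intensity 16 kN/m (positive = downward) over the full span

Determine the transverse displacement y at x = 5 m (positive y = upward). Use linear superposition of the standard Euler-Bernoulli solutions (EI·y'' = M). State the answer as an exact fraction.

y(5) = -367/12000 m

Load 1 — triangular load w₀=17 kN/m (0→w₀ over full span):
  y_1 = -w₀x(7L⁴-10L²x²+3x⁴)/(360LEI) = -17·5·(7·10⁴-10·10²·5²+3·5⁴)/(360·10·100000) = -17/1536 m
Load 2 — applied couple M₀=-17 kN·m at a=15/2 m (b=L-a=5/2):
  y_2 = (M₀x³/(6L)+C₁x)/EI  [x≤a] with C₁=M₀(3b²-L²)/(6L)=1105/48 = ((-17)·5³/(6·10)+(1105/48)·5)/100000 = 51/64000 m
Load 3 — applied couple M₀=15 kN·m at a=10/3 m (b=L-a=20/3):
  y_3 = (M₀x³/(6L)-M₀(x-a)²/2+C₁x)/EI  [x>a] with C₁=M₀(3b²-L²)/(6L)=25/3 = (15·5³/(6·10)-15·(5-(10/3))²/2+(25/3)·5)/100000 = 1/1920 m
Load 4 — uniform load w=16 kN/m over full span:
  y_4 = -wx(L³-2Lx²+x³)/(24EI) = -16·5·(10³-2·10·5²+5³)/(24·100000) = -1/48 m
Superposition: y = Σ y_i = -367/12000 m ≈ -0.030583 m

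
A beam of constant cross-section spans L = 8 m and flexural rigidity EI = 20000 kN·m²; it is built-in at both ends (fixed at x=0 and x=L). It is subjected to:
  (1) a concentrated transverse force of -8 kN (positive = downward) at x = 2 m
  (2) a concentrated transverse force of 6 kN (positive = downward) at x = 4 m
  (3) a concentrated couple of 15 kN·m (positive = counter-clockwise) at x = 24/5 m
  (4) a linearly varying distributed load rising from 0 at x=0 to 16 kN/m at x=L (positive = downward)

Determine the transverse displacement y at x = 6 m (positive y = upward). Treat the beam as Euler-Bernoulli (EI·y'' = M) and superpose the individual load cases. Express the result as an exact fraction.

y(6) = -847/300000 m

Load 1 — point force P=-8 kN at a=2 m (b=L-a=6):
  y_1 = -Pa²(L-x)²(3bL-(3b+a)(L-x))/(6L³EI)  [x>a] = -(-8)·2²·(8-6)²·(3·6·8-(3·6+2)·(8-6))/(6·8³·20000) = 13/60000 m
Load 2 — point force P=6 kN at a=4 m (b=L-a=4):
  y_2 = -Pa²(L-x)²(3bL-(3b+a)(L-x))/(6L³EI)  [x>a] = -6·4²·(8-6)²·(3·4·8-(3·4+4)·(8-6))/(6·8³·20000) = -1/2500 m
Load 3 — applied couple M₀=15 kN·m at a=24/5 m (b=L-a=16/5):
  y_3 = (R_Ax³/6 - M_Ax²/2 - M₀(x-a)²/2)/EI  [x>a] with R_A=27/10, M_A=24/5 = ((27/10)·6³/6 - (24/5)·6²/2 - 15·(6-(24/5))²/2)/20000 = 0 m
Load 4 — triangular load w₀=16 kN/m (0→w₀ over full span):
  y_4 = -w₀x²(L-x)²(x+2L)/(120LEI) = -16·6²·(8-6)²·(6+2·8)/(120·8·20000) = -33/12500 m
Superposition: y = Σ y_i = -847/300000 m ≈ -0.002823 m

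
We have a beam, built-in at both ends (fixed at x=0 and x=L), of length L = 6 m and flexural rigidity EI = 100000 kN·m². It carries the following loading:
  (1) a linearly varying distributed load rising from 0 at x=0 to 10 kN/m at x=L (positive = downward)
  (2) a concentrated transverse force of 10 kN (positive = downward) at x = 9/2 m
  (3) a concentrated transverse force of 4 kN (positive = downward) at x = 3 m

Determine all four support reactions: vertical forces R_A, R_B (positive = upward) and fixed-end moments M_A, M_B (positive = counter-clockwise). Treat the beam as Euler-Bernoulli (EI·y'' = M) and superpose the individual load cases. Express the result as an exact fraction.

R_A = 201/16 kN, M_A = 285/16 kN·m, R_B = 503/16 kN, M_B = -471/16 kN·m

Load 1 — triangular load w₀=10 kN/m (0→w₀ over full span):
  R_A = 3w₀L/20 = 3·10·6/20 = 9 kN
  M_A = w₀L²/30 = 10·6²/30 = 12 kN·m
  R_B = 7w₀L/20 = 7·10·6/20 = 21 kN
  M_B = -w₀L²/20 = -10·6²/20 = -18 kN·m
Load 2 — point force P=10 kN at a=9/2 m (b=L-a=3/2):
  R_A = Pb²(3a+b)/L³ = 10·(3/2)²·(3·(9/2)+(3/2))/6³ = 25/16 kN
  M_A = Pab²/L² = 10·(9/2)·(3/2)²/6² = 45/16 kN·m
  R_B = Pa²(a+3b)/L³ = 10·(9/2)²·((9/2)+3·(3/2))/6³ = 135/16 kN
  M_B = -Pa²b/L² = -10·(9/2)²·(3/2)/6² = -135/16 kN·m
Load 3 — point force P=4 kN at a=3 m (b=L-a=3):
  R_A = Pb²(3a+b)/L³ = 4·3²·(3·3+3)/6³ = 2 kN
  M_A = Pab²/L² = 4·3·3²/6² = 3 kN·m
  R_B = Pa²(a+3b)/L³ = 4·3²·(3+3·3)/6³ = 2 kN
  M_B = -Pa²b/L² = -4·3²·3/6² = -3 kN·m
Superposition: R_A = 201/16 kN, M_A = 285/16 kN·m, R_B = 503/16 kN, M_B = -471/16 kN·m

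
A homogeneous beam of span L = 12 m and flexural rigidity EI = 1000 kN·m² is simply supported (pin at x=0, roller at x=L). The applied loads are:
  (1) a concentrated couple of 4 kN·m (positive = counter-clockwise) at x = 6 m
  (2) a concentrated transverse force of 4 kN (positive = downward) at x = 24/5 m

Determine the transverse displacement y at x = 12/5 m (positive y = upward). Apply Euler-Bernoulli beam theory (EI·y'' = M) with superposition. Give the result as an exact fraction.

y(12/5) = -1359/15625 m

Load 1 — applied couple M₀=4 kN·m at a=6 m (b=L-a=6):
  y_1 = (M₀x³/(6L)+C₁x)/EI  [x≤a] with C₁=M₀(3b²-L²)/(6L)=-2 = (4·(12/5)³/(6·12)+(-2)·(12/5))/1000 = -63/15625 m
Load 2 — point force P=4 kN at a=24/5 m (b=L-a=36/5):
  y_2 = -Pbx(L²-b²-x²)/(6LEI)  [x≤a] = -4·(36/5)·(12/5)·(12²-(36/5)²-(12/5)²)/(6·12·1000) = -1296/15625 m
Superposition: y = Σ y_i = -1359/15625 m ≈ -0.086976 m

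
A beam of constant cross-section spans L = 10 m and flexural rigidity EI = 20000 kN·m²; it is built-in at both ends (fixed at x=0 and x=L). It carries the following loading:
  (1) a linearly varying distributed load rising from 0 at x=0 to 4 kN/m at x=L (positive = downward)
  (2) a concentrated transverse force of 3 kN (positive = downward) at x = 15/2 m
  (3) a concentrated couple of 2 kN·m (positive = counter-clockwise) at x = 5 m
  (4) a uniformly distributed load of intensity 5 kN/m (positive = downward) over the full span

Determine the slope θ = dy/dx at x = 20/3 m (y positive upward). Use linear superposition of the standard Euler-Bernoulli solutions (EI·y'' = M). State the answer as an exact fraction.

θ(20/3) = 3377/1555200 rad

Load 1 — triangular load w₀=4 kN/m (0→w₀ over full span):
  θ_1 = -w₀(2x(L-x)(L-2x)(x+2L)+x²(L-x)²)/(120LEI) = -4·(2·(20/3)·(10-(20/3))·(10-2·(20/3))·((20/3)+2·10)+(20/3)²·(10-(20/3))²)/(120·10·20000) = 7/12150 rad
Load 2 — point force P=3 kN at a=15/2 m (b=L-a=5/2):
  θ_2 = -Pb²x(2aL-(3a+b)x)/(2L³EI)  [x≤a] = -3·(5/2)²·(20/3)·(2·(15/2)·10-(3·(15/2)+(5/2))·(20/3))/(2·10³·20000) = 1/19200 rad
Load 3 — applied couple M₀=2 kN·m at a=5 m (b=L-a=5):
  θ_3 = (R_Ax²/2 - M_Ax - M₀(x-a))/EI  [x>a] with R_A=3/10, M_A=1/2 = ((3/10)·(20/3)²/2 - (1/2)·(20/3) - 2·((20/3)-5))/20000 = 0 rad
Load 4 — uniform load w=5 kN/m over full span:
  θ_4 = -wx(L-x)(L-2x)/(12EI) = -5·(20/3)·(10-(20/3))·(10-2·(20/3))/(12·20000) = 1/648 rad
Superposition: θ = Σ θ_i = 3377/1555200 rad ≈ 0.002171 rad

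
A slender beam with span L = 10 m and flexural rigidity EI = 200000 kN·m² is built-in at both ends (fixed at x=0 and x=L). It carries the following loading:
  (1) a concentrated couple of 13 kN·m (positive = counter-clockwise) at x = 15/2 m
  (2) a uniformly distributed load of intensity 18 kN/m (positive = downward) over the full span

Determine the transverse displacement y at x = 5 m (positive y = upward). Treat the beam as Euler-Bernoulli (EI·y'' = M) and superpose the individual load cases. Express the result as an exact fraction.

Load 1 — applied couple M₀=13 kN·m at a=15/2 m (b=L-a=5/2):
  y_1 = (R_Ax³/6 - M_Ax²/2)/EI  [x≤a] with R_A=117/80, M_A=65/16 = ((117/80)·5³/6 - (65/16)·5²/2)/200000 = -13/128000 m
Load 2 — uniform load w=18 kN/m over full span:
  y_2 = -wx²(L-x)²/(24EI) = -18·5²·(10-5)²/(24·200000) = -3/1280 m
Superposition: y = Σ y_i = -313/128000 m ≈ -0.002445 m

y(5) = -313/128000 m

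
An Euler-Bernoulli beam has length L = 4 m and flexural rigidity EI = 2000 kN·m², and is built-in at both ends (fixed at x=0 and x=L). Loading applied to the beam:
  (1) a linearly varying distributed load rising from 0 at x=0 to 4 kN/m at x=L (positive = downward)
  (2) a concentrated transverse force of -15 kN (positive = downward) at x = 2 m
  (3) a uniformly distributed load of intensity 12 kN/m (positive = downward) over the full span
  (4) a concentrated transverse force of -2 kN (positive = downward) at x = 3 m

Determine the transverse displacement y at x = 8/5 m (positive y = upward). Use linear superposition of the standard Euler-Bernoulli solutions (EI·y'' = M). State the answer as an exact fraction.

y(8/5) = -44599/23437500 m

Load 1 — triangular load w₀=4 kN/m (0→w₀ over full span):
  y_1 = -w₀x²(L-x)²(x+2L)/(120LEI) = -4·(8/5)²·(4-(8/5))²·((8/5)+2·4)/(120·4·2000) = -1152/1953125 m
Load 2 — point force P=-15 kN at a=2 m (b=L-a=2):
  y_2 = -Pb²x²(3aL-(3a+b)x)/(6L³EI)  [x≤a] = -(-15)·2²·(8/5)²·(3·2·4-(3·2+2)·(8/5))/(6·4³·2000) = 7/3125 m
Load 3 — uniform load w=12 kN/m over full span:
  y_3 = -wx²(L-x)²/(24EI) = -12·(8/5)²·(4-(8/5))²/(24·2000) = -288/78125 m
Load 4 — point force P=-2 kN at a=3 m (b=L-a=1):
  y_4 = -Pb²x²(3aL-(3a+b)x)/(6L³EI)  [x≤a] = -(-2)·1²·(8/5)²·(3·3·4-(3·3+1)·(8/5))/(6·4³·2000) = 1/7500 m
Superposition: y = Σ y_i = -44599/23437500 m ≈ -0.001903 m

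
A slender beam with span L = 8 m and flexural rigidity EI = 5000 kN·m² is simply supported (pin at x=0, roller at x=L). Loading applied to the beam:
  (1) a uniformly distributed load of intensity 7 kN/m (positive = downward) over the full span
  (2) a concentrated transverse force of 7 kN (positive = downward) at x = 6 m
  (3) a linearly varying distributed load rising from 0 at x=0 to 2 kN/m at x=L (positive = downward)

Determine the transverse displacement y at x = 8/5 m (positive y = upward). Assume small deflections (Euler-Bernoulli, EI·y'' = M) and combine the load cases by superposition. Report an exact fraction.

y(8/5) = -3264781/58593750 m

Load 1 — uniform load w=7 kN/m over full span:
  y_1 = -wx(L³-2Lx²+x³)/(24EI) = -7·(8/5)·(8³-2·8·(8/5)²+(8/5)³)/(24·5000) = -51968/1171875 m
Load 2 — point force P=7 kN at a=6 m (b=L-a=2):
  y_2 = -Pbx(L²-b²-x²)/(6LEI)  [x≤a] = -7·2·(8/5)·(8²-2²-(8/5)²)/(6·8·5000) = -2513/468750 m
Load 3 — triangular load w₀=2 kN/m (0→w₀ over full span):
  y_3 = -w₀x(7L⁴-10L²x²+3x⁴)/(360LEI) = -2·(8/5)·(7·8⁴-10·8²·(8/5)²+3·(8/5)⁴)/(360·8·5000) = -176128/29296875 m
Superposition: y = Σ y_i = -3264781/58593750 m ≈ -0.055719 m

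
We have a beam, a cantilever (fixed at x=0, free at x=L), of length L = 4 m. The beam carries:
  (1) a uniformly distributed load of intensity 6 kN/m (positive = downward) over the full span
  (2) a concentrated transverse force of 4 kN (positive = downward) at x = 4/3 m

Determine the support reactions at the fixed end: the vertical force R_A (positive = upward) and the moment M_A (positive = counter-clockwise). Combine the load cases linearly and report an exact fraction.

Load 1 — uniform load w=6 kN/m over full span:
  R_A = wL = 6·4 = 24 kN
  M_A = wL²/2 = 6·4²/2 = 48 kN·m
Load 2 — point force P=4 kN at a=4/3 m (b=L-a=8/3):
  R_A = P = 4 kN
  M_A = Pa = 4·(4/3) = 16/3 kN·m
Superposition: R_A = 28 kN, M_A = 160/3 kN·m

R_A = 28 kN, M_A = 160/3 kN·m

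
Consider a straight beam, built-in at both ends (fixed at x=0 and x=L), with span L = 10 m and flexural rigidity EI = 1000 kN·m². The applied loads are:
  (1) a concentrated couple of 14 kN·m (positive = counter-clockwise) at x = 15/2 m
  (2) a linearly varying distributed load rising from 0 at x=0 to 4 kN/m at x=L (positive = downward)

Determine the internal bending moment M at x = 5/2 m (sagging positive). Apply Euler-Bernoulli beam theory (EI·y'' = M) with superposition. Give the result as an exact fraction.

M(5/2) = 3/16 kN·m

Load 1 — applied couple M₀=14 kN·m at a=15/2 m (b=L-a=5/2):
  M_1 = R_Ax - M_A  [x≤a] with R_A=63/40, M_A=35/8 = (63/40)·(5/2) - (35/8) = -7/16 kN·m
Load 2 — triangular load w₀=4 kN/m (0→w₀ over full span):
  M_2 = 3w₀Lx/20 - w₀L²/30 - w₀x³/(6L) = 3·4·10·(5/2)/20 - 4·10²/30 - 4·(5/2)³/(6·10) = 5/8 kN·m
Superposition: M = Σ M_i = 3/16 kN·m ≈ 0.187500 kN·m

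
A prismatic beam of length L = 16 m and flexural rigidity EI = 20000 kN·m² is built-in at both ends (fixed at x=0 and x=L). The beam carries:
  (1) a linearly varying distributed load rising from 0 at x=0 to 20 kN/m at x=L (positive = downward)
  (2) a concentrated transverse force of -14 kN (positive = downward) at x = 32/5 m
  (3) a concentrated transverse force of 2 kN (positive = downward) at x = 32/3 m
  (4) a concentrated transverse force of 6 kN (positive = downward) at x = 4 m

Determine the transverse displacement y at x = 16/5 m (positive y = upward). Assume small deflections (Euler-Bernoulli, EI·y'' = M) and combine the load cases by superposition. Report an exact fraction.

Load 1 — triangular load w₀=20 kN/m (0→w₀ over full span):
  y_1 = -w₀x²(L-x)²(x+2L)/(120LEI) = -20·(16/5)²·(16-(16/5))²·((16/5)+2·16)/(120·16·20000) = -180224/5859375 m
Load 2 — point force P=-14 kN at a=32/5 m (b=L-a=48/5):
  y_2 = -Pb²x²(3aL-(3a+b)x)/(6L³EI)  [x≤a] = -(-14)·(48/5)²·(16/5)²·(3·(32/5)·16-(3·(32/5)+(48/5))·(16/5))/(6·16³·20000) = 56448/9765625 m
Load 3 — point force P=2 kN at a=32/3 m (b=L-a=16/3):
  y_3 = -Pb²x²(3aL-(3a+b)x)/(6L³EI)  [x≤a] = -2·(16/3)²·(16/5)²·(3·(32/3)·16-(3·(32/3)+(16/3))·(16/5))/(6·16³·20000) = -2944/6328125 m
Load 4 — point force P=6 kN at a=4 m (b=L-a=12):
  y_4 = -Pb²x²(3aL-(3a+b)x)/(6L³EI)  [x≤a] = -6·12²·(16/5)²·(3·4·16-(3·4+12)·(16/5))/(6·16³·20000) = -162/78125 m
Superposition: y = Σ y_i = -21766202/791015625 m ≈ -0.027517 m

y(16/5) = -21766202/791015625 m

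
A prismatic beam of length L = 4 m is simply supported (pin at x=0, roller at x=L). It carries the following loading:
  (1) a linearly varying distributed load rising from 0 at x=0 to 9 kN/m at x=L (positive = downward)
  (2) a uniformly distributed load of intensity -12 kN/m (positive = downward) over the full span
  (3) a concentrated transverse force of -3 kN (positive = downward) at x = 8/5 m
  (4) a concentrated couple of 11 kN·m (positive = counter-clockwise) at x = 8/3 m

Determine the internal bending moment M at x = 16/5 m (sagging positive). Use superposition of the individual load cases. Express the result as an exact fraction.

M(16/5) = -1451/125 kN·m

Load 1 — triangular load w₀=9 kN/m (0→w₀ over full span):
  M_1 = w₀Lx/6 - w₀x³/(6L) = 9·4·(16/5)/6 - 9·(16/5)³/(6·4) = 864/125 kN·m
Load 2 — uniform load w=-12 kN/m over full span:
  M_2 = wx(L-x)/2 = (-12)·(16/5)·(4-(16/5))/2 = -384/25 kN·m
Load 3 — point force P=-3 kN at a=8/5 m (b=L-a=12/5):
  M_3 = Pa(L-x)/L  [x>a] = (-3)·(8/5)·(4-(16/5))/4 = -24/25 kN·m
Load 4 — applied couple M₀=11 kN·m at a=8/3 m (b=L-a=4/3):
  M_4 = M₀x/L - M₀  [x>a] = 11·(16/5)/4 - 11 = -11/5 kN·m
Superposition: M = Σ M_i = -1451/125 kN·m ≈ -11.608000 kN·m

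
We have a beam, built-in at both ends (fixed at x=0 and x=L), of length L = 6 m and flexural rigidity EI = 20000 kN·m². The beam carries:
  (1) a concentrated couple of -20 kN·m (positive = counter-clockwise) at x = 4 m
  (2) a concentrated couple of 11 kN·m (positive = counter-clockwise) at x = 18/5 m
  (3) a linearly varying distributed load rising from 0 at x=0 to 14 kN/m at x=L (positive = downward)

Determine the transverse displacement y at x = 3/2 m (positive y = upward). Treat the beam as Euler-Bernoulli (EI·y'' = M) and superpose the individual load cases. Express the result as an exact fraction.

Load 1 — applied couple M₀=-20 kN·m at a=4 m (b=L-a=2):
  y_1 = (R_Ax³/6 - M_Ax²/2)/EI  [x≤a] with R_A=-40/9, M_A=-20/3 = ((-40/9)·(3/2)³/6 - (-20/3)·(3/2)²/2)/20000 = 1/4000 m
Load 2 — applied couple M₀=11 kN·m at a=18/5 m (b=L-a=12/5):
  y_2 = (R_Ax³/6 - M_Ax²/2)/EI  [x≤a] with R_A=66/25, M_A=88/25 = ((66/25)·(3/2)³/6 - (88/25)·(3/2)²/2)/20000 = -99/800000 m
Load 3 — triangular load w₀=14 kN/m (0→w₀ over full span):
  y_3 = -w₀x²(L-x)²(x+2L)/(120LEI) = -14·(3/2)²·(6-(3/2))²·((3/2)+2·6)/(120·6·20000) = -15309/25600000 m
Superposition: y = Σ y_i = -12077/25600000 m ≈ -0.000472 m

y(3/2) = -12077/25600000 m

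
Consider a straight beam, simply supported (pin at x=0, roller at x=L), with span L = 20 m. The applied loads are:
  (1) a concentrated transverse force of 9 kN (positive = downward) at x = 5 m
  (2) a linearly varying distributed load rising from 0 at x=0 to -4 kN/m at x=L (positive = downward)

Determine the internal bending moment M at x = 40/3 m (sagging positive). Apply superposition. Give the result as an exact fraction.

Load 1 — point force P=9 kN at a=5 m (b=L-a=15):
  M_1 = Pa(L-x)/L  [x>a] = 9·5·(20-(40/3))/20 = 15 kN·m
Load 2 — triangular load w₀=-4 kN/m (0→w₀ over full span):
  M_2 = w₀Lx/6 - w₀x³/(6L) = (-4)·20·(40/3)/6 - (-4)·(40/3)³/(6·20) = -8000/81 kN·m
Superposition: M = Σ M_i = -6785/81 kN·m ≈ -83.765432 kN·m

M(40/3) = -6785/81 kN·m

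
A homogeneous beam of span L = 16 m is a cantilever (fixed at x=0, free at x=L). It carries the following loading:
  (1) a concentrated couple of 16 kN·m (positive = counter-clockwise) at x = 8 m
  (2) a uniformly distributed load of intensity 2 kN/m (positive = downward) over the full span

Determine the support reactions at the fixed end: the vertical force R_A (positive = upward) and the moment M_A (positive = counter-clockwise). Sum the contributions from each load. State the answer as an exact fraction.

R_A = 32 kN, M_A = 240 kN·m

Load 1 — applied couple M₀=16 kN·m at a=8 m (b=L-a=8):
  R_A = 0 kN
  M_A = -M₀ = -16 kN·m
Load 2 — uniform load w=2 kN/m over full span:
  R_A = wL = 2·16 = 32 kN
  M_A = wL²/2 = 2·16²/2 = 256 kN·m
Superposition: R_A = 32 kN, M_A = 240 kN·m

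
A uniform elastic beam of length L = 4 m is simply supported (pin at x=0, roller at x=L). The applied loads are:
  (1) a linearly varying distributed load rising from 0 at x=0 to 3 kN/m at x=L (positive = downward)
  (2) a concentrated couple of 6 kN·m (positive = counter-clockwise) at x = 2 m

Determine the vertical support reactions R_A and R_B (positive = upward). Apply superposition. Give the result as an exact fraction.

Load 1 — triangular load w₀=3 kN/m (0→w₀ over full span):
  R_A = w₀L/6 = 3·4/6 = 2 kN
  R_B = w₀L/3 = 3·4/3 = 4 kN
Load 2 — applied couple M₀=6 kN·m at a=2 m (b=L-a=2):
  R_A = M₀/L = 6/4 = 3/2 kN
  R_B = -M₀/L = -6/4 = -3/2 kN
Superposition: R_A = 7/2 kN, R_B = 5/2 kN

R_A = 7/2 kN, R_B = 5/2 kN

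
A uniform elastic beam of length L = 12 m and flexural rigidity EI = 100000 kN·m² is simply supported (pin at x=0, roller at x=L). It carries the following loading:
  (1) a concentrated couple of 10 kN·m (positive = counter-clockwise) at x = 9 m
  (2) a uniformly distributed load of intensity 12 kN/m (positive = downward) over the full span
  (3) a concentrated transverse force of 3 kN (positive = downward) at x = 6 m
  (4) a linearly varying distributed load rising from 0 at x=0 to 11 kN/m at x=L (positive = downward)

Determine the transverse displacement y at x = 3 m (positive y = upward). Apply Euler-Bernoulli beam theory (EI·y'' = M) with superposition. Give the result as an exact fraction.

y(3) = -110061/3200000 m

Load 1 — applied couple M₀=10 kN·m at a=9 m (b=L-a=3):
  y_1 = (M₀x³/(6L)+C₁x)/EI  [x≤a] with C₁=M₀(3b²-L²)/(6L)=-65/4 = (10·3³/(6·12)+(-65/4)·3)/100000 = -9/20000 m
Load 2 — uniform load w=12 kN/m over full span:
  y_2 = -wx(L³-2Lx²+x³)/(24EI) = -12·3·(12³-2·12·3²+3³)/(24·100000) = -4617/200000 m
Load 3 — point force P=3 kN at a=6 m (b=L-a=6):
  y_3 = -Pbx(L²-b²-x²)/(6LEI)  [x≤a] = -3·6·3·(12²-6²-3²)/(6·12·100000) = -297/400000 m
Load 4 — triangular load w₀=11 kN/m (0→w₀ over full span):
  y_4 = -w₀x(7L⁴-10L²x²+3x⁴)/(360LEI) = -11·3·(7·12⁴-10·12²·3²+3·3⁴)/(360·12·100000) = -32373/3200000 m
Superposition: y = Σ y_i = -110061/3200000 m ≈ -0.034394 m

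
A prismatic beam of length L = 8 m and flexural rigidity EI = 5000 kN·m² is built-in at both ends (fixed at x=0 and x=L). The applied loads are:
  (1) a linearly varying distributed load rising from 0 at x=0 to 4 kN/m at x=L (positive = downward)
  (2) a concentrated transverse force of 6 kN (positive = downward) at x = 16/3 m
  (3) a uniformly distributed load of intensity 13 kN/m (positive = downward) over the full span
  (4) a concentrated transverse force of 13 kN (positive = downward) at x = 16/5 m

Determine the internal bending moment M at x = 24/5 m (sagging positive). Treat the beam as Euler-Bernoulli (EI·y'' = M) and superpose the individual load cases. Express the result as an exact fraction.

Load 1 — triangular load w₀=4 kN/m (0→w₀ over full span):
  M_1 = 3w₀Lx/20 - w₀L²/30 - w₀x³/(6L) = 3·4·8·(24/5)/20 - 4·8²/30 - 4·(24/5)³/(6·8) = 1984/375 kN·m
Load 2 — point force P=6 kN at a=16/3 m (b=L-a=8/3):
  M_2 = Pb²(3a+b)x/L³ - Pab²/L²  [x≤a] = 6·(8/3)²·(3·(16/3)+(8/3))·(24/5)/8³ - 6·(16/3)·(8/3)²/8² = 176/45 kN·m
Load 3 — uniform load w=13 kN/m over full span:
  M_3 = wLx/2 - wL²/12 - wx²/2 = 13·8·(24/5)/2 - 13·8²/12 - 13·(24/5)²/2 = 2288/75 kN·m
Load 4 — point force P=13 kN at a=16/5 m (b=L-a=24/5):
  M_4 = Pa²(a+3b)(L-x)/L³ - Pa²b/L²  [x>a] = 13·(16/5)²·((16/5)+3·(24/5))·(8-(24/5))/8³ - 13·(16/5)²·(24/5)/8² = 2912/625 kN·m
Superposition: M = Σ M_i = 249568/5625 kN·m ≈ 44.367644 kN·m

M(24/5) = 249568/5625 kN·m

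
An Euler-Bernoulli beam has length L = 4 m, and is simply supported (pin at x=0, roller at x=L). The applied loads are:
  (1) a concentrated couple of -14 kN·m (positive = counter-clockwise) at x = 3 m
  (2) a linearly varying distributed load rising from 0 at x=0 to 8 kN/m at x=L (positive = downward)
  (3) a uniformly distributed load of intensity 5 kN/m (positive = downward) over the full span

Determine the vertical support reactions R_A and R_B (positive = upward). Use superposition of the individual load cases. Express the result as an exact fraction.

R_A = 71/6 kN, R_B = 145/6 kN

Load 1 — applied couple M₀=-14 kN·m at a=3 m (b=L-a=1):
  R_A = M₀/L = (-14)/4 = -7/2 kN
  R_B = -M₀/L = -(-14)/4 = 7/2 kN
Load 2 — triangular load w₀=8 kN/m (0→w₀ over full span):
  R_A = w₀L/6 = 8·4/6 = 16/3 kN
  R_B = w₀L/3 = 8·4/3 = 32/3 kN
Load 3 — uniform load w=5 kN/m over full span:
  R_A = wL/2 = 5·4/2 = 10 kN
  R_B = wL/2 = 5·4/2 = 10 kN
Superposition: R_A = 71/6 kN, R_B = 145/6 kN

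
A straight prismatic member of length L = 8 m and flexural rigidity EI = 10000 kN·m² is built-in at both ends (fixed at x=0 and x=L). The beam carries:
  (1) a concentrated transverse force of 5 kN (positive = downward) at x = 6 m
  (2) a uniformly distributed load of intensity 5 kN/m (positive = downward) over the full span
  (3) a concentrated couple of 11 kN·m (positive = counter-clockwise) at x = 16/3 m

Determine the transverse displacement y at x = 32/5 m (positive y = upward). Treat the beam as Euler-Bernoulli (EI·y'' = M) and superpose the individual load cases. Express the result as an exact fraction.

y(32/5) = -7711/2812500 m

Load 1 — point force P=5 kN at a=6 m (b=L-a=2):
  y_1 = -Pa²(L-x)²(3bL-(3b+a)(L-x))/(6L³EI)  [x>a] = -5·6²·(8-(32/5))²·(3·2·8-(3·2+6)·(8-(32/5)))/(6·8³·10000) = -27/62500 m
Load 2 — uniform load w=5 kN/m over full span:
  y_2 = -wx²(L-x)²/(24EI) = -5·(32/5)²·(8-(32/5))²/(24·10000) = -512/234375 m
Load 3 — applied couple M₀=11 kN·m at a=16/3 m (b=L-a=8/3):
  y_3 = (R_Ax³/6 - M_Ax²/2 - M₀(x-a)²/2)/EI  [x>a] with R_A=11/6, M_A=11/3 = ((11/6)·(32/5)³/6 - (11/3)·(32/5)²/2 - 11·((32/5)-(16/3))²/2)/10000 = -88/703125 m
Superposition: y = Σ y_i = -7711/2812500 m ≈ -0.002742 m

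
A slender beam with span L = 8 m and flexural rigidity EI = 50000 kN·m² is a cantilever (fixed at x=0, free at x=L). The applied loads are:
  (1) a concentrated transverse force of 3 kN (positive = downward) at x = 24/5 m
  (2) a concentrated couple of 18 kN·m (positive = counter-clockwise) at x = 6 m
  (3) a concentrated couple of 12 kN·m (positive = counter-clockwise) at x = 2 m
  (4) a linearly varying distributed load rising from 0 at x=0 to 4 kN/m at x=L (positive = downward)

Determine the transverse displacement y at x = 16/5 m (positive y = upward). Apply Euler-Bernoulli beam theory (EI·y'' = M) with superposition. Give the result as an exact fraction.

Load 1 — point force P=3 kN at a=24/5 m (b=L-a=16/5):
  y_1 = -Px²(3a-x)/(6EI)  [x≤a] = -3·(16/5)²·(3·(24/5)-(16/5))/(6·50000) = -448/390625 m
Load 2 — applied couple M₀=18 kN·m at a=6 m (b=L-a=2):
  y_2 = M₀x²/(2EI)  [x≤a] = 18·(16/5)²/(2·50000) = 144/78125 m
Load 3 — applied couple M₀=12 kN·m at a=2 m (b=L-a=6):
  y_3 = M₀a(2x-a)/(2EI)  [x>a] = 12·2·(2·(16/5)-2)/(2·50000) = 33/31250 m
Load 4 — triangular load w₀=4 kN/m (0→w₀ over full span):
  y_4 = (w₀Lx³/12-w₀L²x²/6-w₀x⁵/(120L))/EI = (4·8·(16/5)³/12-4·8²·(16/5)²/6-4·(16/5)⁵/(120·8))/50000 = -1028096/146484375 m
Superposition: y = Σ y_i = -1542817/292968750 m ≈ -0.005266 m

y(16/5) = -1542817/292968750 m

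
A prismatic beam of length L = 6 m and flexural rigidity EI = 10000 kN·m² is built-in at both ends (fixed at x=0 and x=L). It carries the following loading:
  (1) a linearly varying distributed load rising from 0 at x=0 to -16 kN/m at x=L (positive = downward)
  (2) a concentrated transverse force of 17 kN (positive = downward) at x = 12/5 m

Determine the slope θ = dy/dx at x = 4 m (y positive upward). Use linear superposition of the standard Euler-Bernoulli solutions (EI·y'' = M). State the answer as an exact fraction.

θ(4) = -329/1406250 rad

Load 1 — triangular load w₀=-16 kN/m (0→w₀ over full span):
  θ_1 = -w₀(2x(L-x)(L-2x)(x+2L)+x²(L-x)²)/(120LEI) = -(-16)·(2·4·(6-4)·(6-2·4)·(4+2·6)+4²·(6-4)²)/(120·6·10000) = -28/28125 rad
Load 2 — point force P=17 kN at a=12/5 m (b=L-a=18/5):
  θ_2 = Pa²(L-x)(2bL-(3b+a)(L-x))/(2L³EI)  [x>a] = 17·(12/5)²·(6-4)·(2·(18/5)·6-(3·(18/5)+(12/5))·(6-4))/(2·6³·10000) = 119/156250 rad
Superposition: θ = Σ θ_i = -329/1406250 rad ≈ -0.000234 rad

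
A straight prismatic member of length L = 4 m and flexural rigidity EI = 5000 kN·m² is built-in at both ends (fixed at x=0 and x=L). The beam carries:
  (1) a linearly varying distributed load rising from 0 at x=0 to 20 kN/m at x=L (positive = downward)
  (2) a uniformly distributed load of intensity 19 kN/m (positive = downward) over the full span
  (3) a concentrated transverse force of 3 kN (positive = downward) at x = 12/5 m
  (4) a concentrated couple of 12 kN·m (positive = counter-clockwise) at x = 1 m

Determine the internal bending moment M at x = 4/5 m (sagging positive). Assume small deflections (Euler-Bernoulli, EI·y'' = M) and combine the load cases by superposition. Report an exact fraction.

Load 1 — triangular load w₀=20 kN/m (0→w₀ over full span):
  M_1 = 3w₀Lx/20 - w₀L²/30 - w₀x³/(6L) = 3·20·4·(4/5)/20 - 20·4²/30 - 20·(4/5)³/(6·4) = -112/75 kN·m
Load 2 — uniform load w=19 kN/m over full span:
  M_2 = wLx/2 - wL²/12 - wx²/2 = 19·4·(4/5)/2 - 19·4²/12 - 19·(4/5)²/2 = -76/75 kN·m
Load 3 — point force P=3 kN at a=12/5 m (b=L-a=8/5):
  M_3 = Pb²(3a+b)x/L³ - Pab²/L²  [x≤a] = 3·(8/5)²·(3·(12/5)+(8/5))·(4/5)/4³ - 3·(12/5)·(8/5)²/4² = -192/625 kN·m
Load 4 — applied couple M₀=12 kN·m at a=1 m (b=L-a=3):
  M_4 = R_Ax - M_A  [x≤a] with R_A=27/8, M_A=-9/4 = (27/8)·(4/5) - (-9/4) = 99/20 kN·m
Superposition: M = Σ M_i = 16021/7500 kN·m ≈ 2.136133 kN·m

M(4/5) = 16021/7500 kN·m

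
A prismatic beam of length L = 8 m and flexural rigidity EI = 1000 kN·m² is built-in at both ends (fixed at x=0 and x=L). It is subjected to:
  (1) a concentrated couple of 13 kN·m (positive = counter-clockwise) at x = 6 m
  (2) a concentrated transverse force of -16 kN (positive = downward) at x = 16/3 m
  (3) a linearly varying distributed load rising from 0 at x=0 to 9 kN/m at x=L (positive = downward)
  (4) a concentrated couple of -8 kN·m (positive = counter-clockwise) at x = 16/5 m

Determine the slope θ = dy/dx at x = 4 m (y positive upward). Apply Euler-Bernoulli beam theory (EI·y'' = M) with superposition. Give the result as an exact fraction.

Load 1 — applied couple M₀=13 kN·m at a=6 m (b=L-a=2):
  θ_1 = (R_Ax²/2 - M_Ax)/EI  [x≤a] with R_A=117/64, M_A=65/16 = ((117/64)·4²/2 - (65/16)·4)/1000 = -13/8000 rad
Load 2 — point force P=-16 kN at a=16/3 m (b=L-a=8/3):
  θ_2 = -Pb²x(2aL-(3a+b)x)/(2L³EI)  [x≤a] = -(-16)·(8/3)²·4·(2·(16/3)·8-(3·(16/3)+(8/3))·4)/(2·8³·1000) = 16/3375 rad
Load 3 — triangular load w₀=9 kN/m (0→w₀ over full span):
  θ_3 = -w₀(2x(L-x)(L-2x)(x+2L)+x²(L-x)²)/(120LEI) = -9·(2·4·(8-4)·(8-2·4)·(4+2·8)+4²·(8-4)²)/(120·8·1000) = -3/1250 rad
Load 4 — applied couple M₀=-8 kN·m at a=16/5 m (b=L-a=24/5):
  θ_4 = (R_Ax²/2 - M_Ax - M₀(x-a))/EI  [x>a] with R_A=-36/25, M_A=-24/25 = ((-36/25)·4²/2 - (-24/25)·4 - (-8)·(4-(16/5)))/1000 = -4/3125 rad
Superposition: θ = Σ θ_i = -3047/5400000 rad ≈ -0.000564 rad

θ(4) = -3047/5400000 rad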